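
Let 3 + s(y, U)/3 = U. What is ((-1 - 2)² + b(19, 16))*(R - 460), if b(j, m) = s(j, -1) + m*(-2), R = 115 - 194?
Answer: 18865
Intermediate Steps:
R = -79
s(y, U) = -9 + 3*U
b(j, m) = -12 - 2*m (b(j, m) = (-9 + 3*(-1)) + m*(-2) = (-9 - 3) - 2*m = -12 - 2*m)
((-1 - 2)² + b(19, 16))*(R - 460) = ((-1 - 2)² + (-12 - 2*16))*(-79 - 460) = ((-3)² + (-12 - 32))*(-539) = (9 - 44)*(-539) = -35*(-539) = 18865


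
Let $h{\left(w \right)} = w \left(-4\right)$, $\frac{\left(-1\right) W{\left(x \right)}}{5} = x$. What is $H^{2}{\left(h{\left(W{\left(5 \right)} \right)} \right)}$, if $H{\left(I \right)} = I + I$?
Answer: $40000$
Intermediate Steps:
$W{\left(x \right)} = - 5 x$
$h{\left(w \right)} = - 4 w$
$H{\left(I \right)} = 2 I$
$H^{2}{\left(h{\left(W{\left(5 \right)} \right)} \right)} = \left(2 \left(- 4 \left(\left(-5\right) 5\right)\right)\right)^{2} = \left(2 \left(\left(-4\right) \left(-25\right)\right)\right)^{2} = \left(2 \cdot 100\right)^{2} = 200^{2} = 40000$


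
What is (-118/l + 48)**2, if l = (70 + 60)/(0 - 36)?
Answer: 27499536/4225 ≈ 6508.8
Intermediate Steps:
l = -65/18 (l = 130/(-36) = 130*(-1/36) = -65/18 ≈ -3.6111)
(-118/l + 48)**2 = (-118/(-65/18) + 48)**2 = (-118*(-18/65) + 48)**2 = (2124/65 + 48)**2 = (5244/65)**2 = 27499536/4225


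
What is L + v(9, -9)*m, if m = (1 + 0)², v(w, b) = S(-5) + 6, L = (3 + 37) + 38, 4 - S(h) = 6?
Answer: 82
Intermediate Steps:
S(h) = -2 (S(h) = 4 - 1*6 = 4 - 6 = -2)
L = 78 (L = 40 + 38 = 78)
v(w, b) = 4 (v(w, b) = -2 + 6 = 4)
m = 1 (m = 1² = 1)
L + v(9, -9)*m = 78 + 4*1 = 78 + 4 = 82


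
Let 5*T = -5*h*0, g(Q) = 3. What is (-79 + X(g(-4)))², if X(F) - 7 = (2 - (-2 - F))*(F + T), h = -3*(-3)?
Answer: 2601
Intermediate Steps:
h = 9
T = 0 (T = (-5*9*0)/5 = (-45*0)/5 = (⅕)*0 = 0)
X(F) = 7 + F*(4 + F) (X(F) = 7 + (2 - (-2 - F))*(F + 0) = 7 + (2 + (2 + F))*F = 7 + (4 + F)*F = 7 + F*(4 + F))
(-79 + X(g(-4)))² = (-79 + (7 + 3² + 4*3))² = (-79 + (7 + 9 + 12))² = (-79 + 28)² = (-51)² = 2601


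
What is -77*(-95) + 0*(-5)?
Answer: 7315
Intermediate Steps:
-77*(-95) + 0*(-5) = 7315 + 0 = 7315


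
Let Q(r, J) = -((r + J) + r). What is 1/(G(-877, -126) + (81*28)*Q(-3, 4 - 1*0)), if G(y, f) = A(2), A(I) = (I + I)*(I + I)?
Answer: 1/4552 ≈ 0.00021968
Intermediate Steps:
A(I) = 4*I**2 (A(I) = (2*I)*(2*I) = 4*I**2)
G(y, f) = 16 (G(y, f) = 4*2**2 = 4*4 = 16)
Q(r, J) = -J - 2*r (Q(r, J) = -((J + r) + r) = -(J + 2*r) = -J - 2*r)
1/(G(-877, -126) + (81*28)*Q(-3, 4 - 1*0)) = 1/(16 + (81*28)*(-(4 - 1*0) - 2*(-3))) = 1/(16 + 2268*(-(4 + 0) + 6)) = 1/(16 + 2268*(-1*4 + 6)) = 1/(16 + 2268*(-4 + 6)) = 1/(16 + 2268*2) = 1/(16 + 4536) = 1/4552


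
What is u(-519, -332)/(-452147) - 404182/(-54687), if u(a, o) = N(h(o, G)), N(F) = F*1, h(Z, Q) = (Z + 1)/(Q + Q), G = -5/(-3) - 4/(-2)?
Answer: 4020547236779/543984385758 ≈ 7.3909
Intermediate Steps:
G = 11/3 (G = -5*(-⅓) - 4*(-½) = 5/3 + 2 = 11/3 ≈ 3.6667)
h(Z, Q) = (1 + Z)/(2*Q) (h(Z, Q) = (1 + Z)/((2*Q)) = (1 + Z)*(1/(2*Q)) = (1 + Z)/(2*Q))
N(F) = F
u(a, o) = 3/22 + 3*o/22 (u(a, o) = (1 + o)/(2*(11/3)) = (½)*(3/11)*(1 + o) = 3/22 + 3*o/22)
u(-519, -332)/(-452147) - 404182/(-54687) = (3/22 + (3/22)*(-332))/(-452147) - 404182/(-54687) = (3/22 - 498/11)*(-1/452147) - 404182*(-1/54687) = -993/22*(-1/452147) + 404182/54687 = 993/9947234 + 404182/54687 = 4020547236779/543984385758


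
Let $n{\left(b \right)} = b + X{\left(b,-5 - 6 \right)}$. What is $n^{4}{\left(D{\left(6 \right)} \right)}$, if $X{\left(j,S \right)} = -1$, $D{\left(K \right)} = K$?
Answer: $625$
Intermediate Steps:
$n{\left(b \right)} = -1 + b$ ($n{\left(b \right)} = b - 1 = -1 + b$)
$n^{4}{\left(D{\left(6 \right)} \right)} = \left(-1 + 6\right)^{4} = 5^{4} = 625$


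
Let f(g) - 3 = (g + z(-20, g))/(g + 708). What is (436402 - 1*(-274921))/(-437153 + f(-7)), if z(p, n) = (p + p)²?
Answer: -498637423/306440557 ≈ -1.6272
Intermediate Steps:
z(p, n) = 4*p² (z(p, n) = (2*p)² = 4*p²)
f(g) = 3 + (1600 + g)/(708 + g) (f(g) = 3 + (g + 4*(-20)²)/(g + 708) = 3 + (g + 4*400)/(708 + g) = 3 + (g + 1600)/(708 + g) = 3 + (1600 + g)/(708 + g))
(436402 - 1*(-274921))/(-437153 + f(-7)) = (436402 - 1*(-274921))/(-437153 + 4*(931 - 7)/(708 - 7)) = (436402 + 274921)/(-437153 + 4*924/701) = 711323/(-437153 + 4*(1/701)*924) = 711323/(-437153 + 3696/701) = 711323/(-306440557/701) = 711323*(-701/306440557) = -498637423/306440557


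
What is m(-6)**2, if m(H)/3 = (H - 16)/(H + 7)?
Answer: 4356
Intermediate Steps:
m(H) = 3*(-16 + H)/(7 + H) (m(H) = 3*((H - 16)/(H + 7)) = 3*((-16 + H)/(7 + H)) = 3*(-16 + H)/(7 + H))
m(-6)**2 = (3*(-16 - 6)/(7 - 6))**2 = (3*(-22)/1)**2 = (3*1*(-22))**2 = (-66)**2 = 4356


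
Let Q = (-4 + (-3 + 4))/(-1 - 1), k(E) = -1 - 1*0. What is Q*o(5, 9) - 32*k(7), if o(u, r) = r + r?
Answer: 59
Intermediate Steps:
k(E) = -1 (k(E) = -1 + 0 = -1)
o(u, r) = 2*r
Q = 3/2 (Q = (-4 + 1)/(-2) = -3*(-½) = 3/2 ≈ 1.5000)
Q*o(5, 9) - 32*k(7) = 3*(2*9)/2 - 32*(-1) = (3/2)*18 + 32 = 27 + 32 = 59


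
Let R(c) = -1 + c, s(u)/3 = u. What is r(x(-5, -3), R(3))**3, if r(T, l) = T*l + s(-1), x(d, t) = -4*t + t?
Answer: 3375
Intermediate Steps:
s(u) = 3*u
x(d, t) = -3*t
r(T, l) = -3 + T*l (r(T, l) = T*l + 3*(-1) = T*l - 3 = -3 + T*l)
r(x(-5, -3), R(3))**3 = (-3 + (-3*(-3))*(-1 + 3))**3 = (-3 + 9*2)**3 = (-3 + 18)**3 = 15**3 = 3375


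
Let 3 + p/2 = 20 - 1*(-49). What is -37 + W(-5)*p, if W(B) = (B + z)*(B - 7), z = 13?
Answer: -12709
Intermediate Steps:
p = 132 (p = -6 + 2*(20 - 1*(-49)) = -6 + 2*(20 + 49) = -6 + 2*69 = -6 + 138 = 132)
W(B) = (-7 + B)*(13 + B) (W(B) = (B + 13)*(B - 7) = (13 + B)*(-7 + B) = (-7 + B)*(13 + B))
-37 + W(-5)*p = -37 + (-91 + (-5)**2 + 6*(-5))*132 = -37 + (-91 + 25 - 30)*132 = -37 - 96*132 = -37 - 12672 = -12709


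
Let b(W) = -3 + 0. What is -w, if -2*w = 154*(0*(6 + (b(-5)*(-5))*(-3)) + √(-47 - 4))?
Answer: 77*I*√51 ≈ 549.89*I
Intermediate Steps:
b(W) = -3
w = -77*I*√51 (w = -77*(0*(6 - 3*(-5)*(-3)) + √(-47 - 4)) = -77*(0*(6 + 15*(-3)) + √(-51)) = -77*(0*(6 - 45) + I*√51) = -77*(0*(-39) + I*√51) = -77*(0 + I*√51) = -77*I*√51 ≈ -549.89*I)
-w = -(-77)*I*√51 = 77*I*√51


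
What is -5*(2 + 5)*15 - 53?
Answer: -578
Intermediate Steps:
-5*(2 + 5)*15 - 53 = -5*7*15 - 53 = -35*15 - 53 = -525 - 53 = -578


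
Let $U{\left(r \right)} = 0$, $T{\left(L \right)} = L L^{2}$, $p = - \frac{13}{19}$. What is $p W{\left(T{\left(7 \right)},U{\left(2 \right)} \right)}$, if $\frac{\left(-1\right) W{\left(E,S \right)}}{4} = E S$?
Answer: $0$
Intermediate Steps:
$p = - \frac{13}{19}$ ($p = \left(-13\right) \frac{1}{19} = - \frac{13}{19} \approx -0.68421$)
$T{\left(L \right)} = L^{3}$
$W{\left(E,S \right)} = - 4 E S$
$p W{\left(T{\left(7 \right)},U{\left(2 \right)} \right)} = - \frac{13 \left(\left(-4\right) 7^{3} \cdot 0\right)}{19} = - \frac{13 \left(\left(-4\right) 343 \cdot 0\right)}{19} = \left(- \frac{13}{19}\right) 0 = 0$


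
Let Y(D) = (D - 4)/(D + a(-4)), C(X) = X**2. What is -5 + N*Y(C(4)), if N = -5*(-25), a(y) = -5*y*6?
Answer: 205/34 ≈ 6.0294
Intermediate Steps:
a(y) = -30*y
N = 125
Y(D) = (-4 + D)/(120 + D) (Y(D) = (D - 4)/(D - 30*(-4)) = (-4 + D)/(D + 120) = (-4 + D)/(120 + D))
-5 + N*Y(C(4)) = -5 + 125*((-4 + 4**2)/(120 + 4**2)) = -5 + 125*((-4 + 16)/(120 + 16)) = -5 + 125*(12/136) = -5 + 125*((1/136)*12) = -5 + 125*(3/34) = -5 + 375/34 = 205/34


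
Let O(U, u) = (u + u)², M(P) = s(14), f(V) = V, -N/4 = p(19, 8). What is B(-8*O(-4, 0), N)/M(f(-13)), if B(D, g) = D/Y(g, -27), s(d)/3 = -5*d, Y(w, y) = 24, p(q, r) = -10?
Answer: 0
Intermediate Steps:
N = 40 (N = -4*(-10) = 40)
s(d) = -15*d (s(d) = 3*(-5*d) = -15*d)
M(P) = -210 (M(P) = -15*14 = -210)
O(U, u) = 4*u² (O(U, u) = (2*u)² = 4*u²)
B(D, g) = D/24
B(-8*O(-4, 0), N)/M(f(-13)) = ((-32*0²)/24)/(-210) = ((-32*0)/24)*(-1/210) = ((-8*0)/24)*(-1/210) = ((1/24)*0)*(-1/210) = 0*(-1/210) = 0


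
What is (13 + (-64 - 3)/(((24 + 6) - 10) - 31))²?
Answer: 44100/121 ≈ 364.46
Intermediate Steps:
(13 + (-64 - 3)/(((24 + 6) - 10) - 31))² = (13 - 67/((30 - 10) - 31))² = (13 - 67/(20 - 31))² = (13 - 67/(-11))² = (13 - 67*(-1/11))² = (13 + 67/11)² = (210/11)² = 44100/121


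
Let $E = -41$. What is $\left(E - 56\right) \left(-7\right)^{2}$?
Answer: $-4753$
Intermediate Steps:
$\left(E - 56\right) \left(-7\right)^{2} = \left(-41 - 56\right) \left(-7\right)^{2} = \left(-97\right) 49 = -4753$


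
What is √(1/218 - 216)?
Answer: I*√10264966/218 ≈ 14.697*I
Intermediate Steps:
√(1/218 - 216) = √(-47087/218) = I*√10264966/218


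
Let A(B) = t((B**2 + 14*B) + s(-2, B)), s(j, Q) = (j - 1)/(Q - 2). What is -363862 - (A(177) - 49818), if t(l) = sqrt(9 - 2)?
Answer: -314044 - sqrt(7) ≈ -3.1405e+5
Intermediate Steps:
s(j, Q) = (-1 + j)/(-2 + Q)
t(l) = sqrt(7)
A(B) = sqrt(7)
-363862 - (A(177) - 49818) = -363862 - (sqrt(7) - 49818) = -363862 - (-49818 + sqrt(7)) = -363862 + (49818 - sqrt(7)) = -314044 - sqrt(7)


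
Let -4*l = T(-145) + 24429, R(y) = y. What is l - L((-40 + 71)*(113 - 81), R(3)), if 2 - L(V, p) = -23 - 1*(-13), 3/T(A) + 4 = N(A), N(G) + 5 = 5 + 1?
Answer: -6119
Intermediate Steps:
N(G) = 1 (N(G) = -5 + (5 + 1) = -5 + 6 = 1)
T(A) = -1 (T(A) = 3/(-4 + 1) = 3/(-3) = 3*(-⅓) = -1)
L(V, p) = 12 (L(V, p) = 2 - (-23 - 1*(-13)) = 2 - (-23 + 13) = 2 - 1*(-10) = 2 + 10 = 12)
l = -6107 (l = -(-1 + 24429)/4 = -¼*24428 = -6107)
l - L((-40 + 71)*(113 - 81), R(3)) = -6107 - 1*12 = -6107 - 12 = -6119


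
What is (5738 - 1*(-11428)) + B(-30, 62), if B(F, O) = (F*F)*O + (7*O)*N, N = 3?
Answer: 74268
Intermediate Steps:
B(F, O) = 21*O + O*F² (B(F, O) = (F*F)*O + (7*O)*3 = F²*O + 21*O = O*F² + 21*O = 21*O + O*F²)
(5738 - 1*(-11428)) + B(-30, 62) = (5738 - 1*(-11428)) + 62*(21 + (-30)²) = (5738 + 11428) + 62*(21 + 900) = 17166 + 62*921 = 17166 + 57102 = 74268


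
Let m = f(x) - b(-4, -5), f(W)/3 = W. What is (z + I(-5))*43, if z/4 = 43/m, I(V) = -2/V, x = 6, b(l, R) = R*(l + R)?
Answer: -34658/135 ≈ -256.73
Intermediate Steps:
b(l, R) = R*(R + l)
f(W) = 3*W
m = -27 (m = 3*6 - (-5)*(-5 - 4) = 18 - (-5)*(-9) = 18 - 1*45 = 18 - 45 = -27)
z = -172/27 (z = 4*(43/(-27)) = 4*(43*(-1/27)) = 4*(-43/27) = -172/27 ≈ -6.3704)
(z + I(-5))*43 = (-172/27 - 2/(-5))*43 = (-172/27 - 2*(-⅕))*43 = (-172/27 + ⅖)*43 = -806/135*43 = -34658/135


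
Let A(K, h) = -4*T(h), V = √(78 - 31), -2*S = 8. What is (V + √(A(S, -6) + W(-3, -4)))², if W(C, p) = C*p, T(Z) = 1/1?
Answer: 55 + 4*√94 ≈ 93.781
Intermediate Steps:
S = -4 (S = -½*8 = -4)
T(Z) = 1
V = √47 ≈ 6.8557
A(K, h) = -4 (A(K, h) = -4*1 = -4)
(V + √(A(S, -6) + W(-3, -4)))² = (√47 + √(-4 - 3*(-4)))² = (√47 + √(-4 + 12))² = (√47 + √8)² = (√47 + 2*√2)²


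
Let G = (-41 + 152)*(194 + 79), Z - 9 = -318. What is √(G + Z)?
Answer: √29994 ≈ 173.19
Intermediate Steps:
Z = -309 (Z = 9 - 318 = -309)
G = 30303 (G = 111*273 = 30303)
√(G + Z) = √(30303 - 309) = √29994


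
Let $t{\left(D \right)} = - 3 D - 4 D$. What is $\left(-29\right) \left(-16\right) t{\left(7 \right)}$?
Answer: $-22736$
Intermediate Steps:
$t{\left(D \right)} = - 7 D$
$\left(-29\right) \left(-16\right) t{\left(7 \right)} = \left(-29\right) \left(-16\right) \left(\left(-7\right) 7\right) = 464 \left(-49\right) = -22736$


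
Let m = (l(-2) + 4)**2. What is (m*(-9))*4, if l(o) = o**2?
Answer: -2304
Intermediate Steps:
m = 64 (m = ((-2)**2 + 4)**2 = (4 + 4)**2 = 8**2 = 64)
(m*(-9))*4 = (64*(-9))*4 = -576*4 = -2304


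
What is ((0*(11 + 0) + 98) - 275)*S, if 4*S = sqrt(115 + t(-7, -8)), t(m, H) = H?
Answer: -177*sqrt(107)/4 ≈ -457.73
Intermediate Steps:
S = sqrt(107)/4 (S = sqrt(115 - 8)/4 = sqrt(107)/4 ≈ 2.5860)
((0*(11 + 0) + 98) - 275)*S = ((0*(11 + 0) + 98) - 275)*(sqrt(107)/4) = ((0*11 + 98) - 275)*(sqrt(107)/4) = ((0 + 98) - 275)*(sqrt(107)/4) = (98 - 275)*(sqrt(107)/4) = -177*sqrt(107)/4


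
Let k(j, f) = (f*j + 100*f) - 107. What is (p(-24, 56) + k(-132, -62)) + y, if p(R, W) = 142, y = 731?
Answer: 2750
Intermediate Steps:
k(j, f) = -107 + 100*f + f*j (k(j, f) = (100*f + f*j) - 107 = -107 + 100*f + f*j)
(p(-24, 56) + k(-132, -62)) + y = (142 + (-107 + 100*(-62) - 62*(-132))) + 731 = (142 + (-107 - 6200 + 8184)) + 731 = (142 + 1877) + 731 = 2019 + 731 = 2750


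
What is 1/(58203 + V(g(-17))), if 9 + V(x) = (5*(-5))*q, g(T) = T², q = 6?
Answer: 1/58044 ≈ 1.7228e-5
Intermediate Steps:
V(x) = -159 (V(x) = -9 + (5*(-5))*6 = -9 - 25*6 = -9 - 150 = -159)
1/(58203 + V(g(-17))) = 1/(58203 - 159) = 1/58044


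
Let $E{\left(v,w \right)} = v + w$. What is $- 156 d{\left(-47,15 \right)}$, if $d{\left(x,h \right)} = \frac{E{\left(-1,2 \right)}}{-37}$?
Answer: $\frac{156}{37} \approx 4.2162$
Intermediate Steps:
$d{\left(x,h \right)} = - \frac{1}{37}$ ($d{\left(x,h \right)} = \frac{-1 + 2}{-37} = 1 \left(- \frac{1}{37}\right) = - \frac{1}{37}$)
$- 156 d{\left(-47,15 \right)} = \left(-156\right) \left(- \frac{1}{37}\right) = \frac{156}{37}$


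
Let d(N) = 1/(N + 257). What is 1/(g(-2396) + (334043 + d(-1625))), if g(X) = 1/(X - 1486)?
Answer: 885096/295660122253 ≈ 2.9936e-6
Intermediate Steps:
g(X) = 1/(-1486 + X)
d(N) = 1/(257 + N)
1/(g(-2396) + (334043 + d(-1625))) = 1/(1/(-1486 - 2396) + (334043 + 1/(257 - 1625))) = 1/(1/(-3882) + (334043 + 1/(-1368))) = 1/(-1/3882 + (334043 - 1/1368)) = 1/(-1/3882 + 456970823/1368) = 1/(295660122253/885096) = 885096/295660122253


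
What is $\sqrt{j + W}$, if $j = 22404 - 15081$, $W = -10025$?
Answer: $i \sqrt{2702} \approx 51.981 i$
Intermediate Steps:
$j = 7323$
$\sqrt{j + W} = \sqrt{7323 - 10025} = \sqrt{-2702} = i \sqrt{2702}$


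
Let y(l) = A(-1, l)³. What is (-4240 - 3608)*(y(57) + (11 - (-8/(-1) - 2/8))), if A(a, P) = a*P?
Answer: 1453369158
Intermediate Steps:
A(a, P) = P*a
y(l) = -l³ (y(l) = (l*(-1))³ = (-l)³ = -l³)
(-4240 - 3608)*(y(57) + (11 - (-8/(-1) - 2/8))) = (-4240 - 3608)*(-1*57³ + (11 - (-8/(-1) - 2/8))) = -7848*(-1*185193 + (11 - (-8*(-1) - 2*⅛))) = -7848*(-185193 + (11 - (8 - ¼))) = -7848*(-185193 + (11 - 1*31/4)) = -7848*(-185193 + (11 - 31/4)) = -7848*(-185193 + 13/4) = -7848*(-740759/4) = 1453369158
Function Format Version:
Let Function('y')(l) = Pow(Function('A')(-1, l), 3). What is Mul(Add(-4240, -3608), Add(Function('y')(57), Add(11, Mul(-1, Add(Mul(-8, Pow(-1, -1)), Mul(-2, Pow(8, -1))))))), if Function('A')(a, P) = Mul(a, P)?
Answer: 1453369158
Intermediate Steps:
Function('A')(a, P) = Mul(P, a)
Function('y')(l) = Mul(-1, Pow(l, 3)) (Function('y')(l) = Pow(Mul(l, -1), 3) = Pow(Mul(-1, l), 3) = Mul(-1, Pow(l, 3)))
Mul(Add(-4240, -3608), Add(Function('y')(57), Add(11, Mul(-1, Add(Mul(-8, Pow(-1, -1)), Mul(-2, Pow(8, -1))))))) = Mul(Add(-4240, -3608), Add(Mul(-1, Pow(57, 3)), Add(11, Mul(-1, Add(Mul(-8, Pow(-1, -1)), Mul(-2, Pow(8, -1))))))) = Mul(-7848, Add(Mul(-1, 185193), Add(11, Mul(-1, Add(Mul(-8, -1), Mul(-2, Rational(1, 8))))))) = Mul(-7848, Add(-185193, Add(11, Mul(-1, Add(8, Rational(-1, 4)))))) = Mul(-7848, Add(-185193, Add(11, Mul(-1, Rational(31, 4))))) = Mul(-7848, Add(-185193, Add(11, Rational(-31, 4)))) = Mul(-7848, Add(-185193, Rational(13, 4))) = Mul(-7848, Rational(-740759, 4)) = 1453369158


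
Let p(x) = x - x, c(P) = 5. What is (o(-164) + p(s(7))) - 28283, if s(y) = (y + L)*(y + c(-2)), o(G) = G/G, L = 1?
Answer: -28282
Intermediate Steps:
o(G) = 1
s(y) = (1 + y)*(5 + y) (s(y) = (y + 1)*(y + 5) = (1 + y)*(5 + y))
p(x) = 0
(o(-164) + p(s(7))) - 28283 = (1 + 0) - 28283 = 1 - 28283 = -28282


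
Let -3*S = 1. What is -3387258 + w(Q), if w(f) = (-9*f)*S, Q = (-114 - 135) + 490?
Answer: -3386535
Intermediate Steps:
S = -⅓ (S = -⅓*1 = -⅓ ≈ -0.33333)
Q = 241 (Q = -249 + 490 = 241)
w(f) = 3*f (w(f) = -9*f*(-⅓) = 3*f)
-3387258 + w(Q) = -3387258 + 3*241 = -3387258 + 723 = -3386535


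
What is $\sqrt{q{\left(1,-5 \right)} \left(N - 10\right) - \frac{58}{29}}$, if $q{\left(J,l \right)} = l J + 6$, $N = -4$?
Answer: $4 i \approx 4.0 i$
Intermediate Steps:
$q{\left(J,l \right)} = 6 + J l$ ($q{\left(J,l \right)} = J l + 6 = 6 + J l$)
$\sqrt{q{\left(1,-5 \right)} \left(N - 10\right) - \frac{58}{29}} = \sqrt{\left(6 + 1 \left(-5\right)\right) \left(-4 - 10\right) - \frac{58}{29}} = \sqrt{\left(6 - 5\right) \left(-14\right) - 2} = \sqrt{1 \left(-14\right) - 2} = \sqrt{-14 - 2} = \sqrt{-16} = 4 i$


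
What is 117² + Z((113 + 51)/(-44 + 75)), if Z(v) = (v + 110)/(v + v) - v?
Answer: 69623377/5084 ≈ 13695.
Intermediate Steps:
Z(v) = -v + (110 + v)/(2*v) (Z(v) = (110 + v)/((2*v)) - v = (110 + v)*(1/(2*v)) - v = (110 + v)/(2*v) - v = -v + (110 + v)/(2*v))
117² + Z((113 + 51)/(-44 + 75)) = 117² + (½ - (113 + 51)/(-44 + 75) + 55/(((113 + 51)/(-44 + 75)))) = 13689 + (½ - 164/31 + 55/((164/31))) = 13689 + (½ - 164/31 + 55/((164*(1/31)))) = 13689 + (½ - 1*164/31 + 55/(164/31)) = 13689 + (½ - 164/31 + 55*(31/164)) = 13689 + (½ - 164/31 + 1705/164) = 13689 + 28501/5084 = 69623377/5084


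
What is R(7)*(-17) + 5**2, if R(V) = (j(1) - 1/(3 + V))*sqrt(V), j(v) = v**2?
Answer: 25 - 153*sqrt(7)/10 ≈ -15.480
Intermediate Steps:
R(V) = sqrt(V)*(1 - 1/(3 + V)) (R(V) = (1**2 - 1/(3 + V))*sqrt(V) = (1 - 1/(3 + V))*sqrt(V) = sqrt(V)*(1 - 1/(3 + V)))
R(7)*(-17) + 5**2 = (sqrt(7)*(2 + 7)/(3 + 7))*(-17) + 5**2 = (sqrt(7)*9/10)*(-17) + 25 = (sqrt(7)*(1/10)*9)*(-17) + 25 = (9*sqrt(7)/10)*(-17) + 25 = -153*sqrt(7)/10 + 25 = 25 - 153*sqrt(7)/10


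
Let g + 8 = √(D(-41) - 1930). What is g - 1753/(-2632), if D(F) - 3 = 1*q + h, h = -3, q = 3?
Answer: -19303/2632 + I*√1927 ≈ -7.334 + 43.898*I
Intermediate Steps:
D(F) = 3 (D(F) = 3 + (1*3 - 3) = 3 + (3 - 3) = 3 + 0 = 3)
g = -8 + I*√1927 (g = -8 + √(3 - 1930) = -8 + √(-1927) = -8 + I*√1927 ≈ -8.0 + 43.898*I)
g - 1753/(-2632) = (-8 + I*√1927) - 1753/(-2632) = (-8 + I*√1927) - 1753*(-1)/2632 = (-8 + I*√1927) - 1*(-1753/2632) = (-8 + I*√1927) + 1753/2632 = -19303/2632 + I*√1927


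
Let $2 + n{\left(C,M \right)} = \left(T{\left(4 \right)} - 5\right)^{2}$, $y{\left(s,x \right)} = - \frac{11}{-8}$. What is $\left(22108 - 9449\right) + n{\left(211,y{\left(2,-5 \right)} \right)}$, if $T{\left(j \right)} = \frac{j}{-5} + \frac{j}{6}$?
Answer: $\frac{2853754}{225} \approx 12683.0$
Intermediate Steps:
$T{\left(j \right)} = - \frac{j}{30}$ ($T{\left(j \right)} = j \left(- \frac{1}{5}\right) + j \frac{1}{6} = - \frac{j}{5} + \frac{j}{6} = - \frac{j}{30}$)
$y{\left(s,x \right)} = \frac{11}{8}$ ($y{\left(s,x \right)} = \left(-11\right) \left(- \frac{1}{8}\right) = \frac{11}{8}$)
$n{\left(C,M \right)} = \frac{5479}{225}$ ($n{\left(C,M \right)} = -2 + \left(\left(- \frac{1}{30}\right) 4 - 5\right)^{2} = -2 + \left(- \frac{2}{15} - 5\right)^{2} = -2 + \left(- \frac{77}{15}\right)^{2} = -2 + \frac{5929}{225} = \frac{5479}{225}$)
$\left(22108 - 9449\right) + n{\left(211,y{\left(2,-5 \right)} \right)} = \left(22108 - 9449\right) + \frac{5479}{225} = 12659 + \frac{5479}{225} = \frac{2853754}{225}$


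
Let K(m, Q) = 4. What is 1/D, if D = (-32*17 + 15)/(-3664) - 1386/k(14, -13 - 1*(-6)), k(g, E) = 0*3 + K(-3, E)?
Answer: -3664/1269047 ≈ -0.0028872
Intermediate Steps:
k(g, E) = 4 (k(g, E) = 0*3 + 4 = 0 + 4 = 4)
D = -1269047/3664 (D = (-32*17 + 15)/(-3664) - 1386/4 = (-544 + 15)*(-1/3664) - 1386*¼ = -529*(-1/3664) - 693/2 = 529/3664 - 693/2 = -1269047/3664 ≈ -346.36)
1/D = 1/(-1269047/3664) = -3664/1269047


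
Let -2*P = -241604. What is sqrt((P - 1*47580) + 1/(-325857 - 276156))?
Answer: sqrt(26537091770516505)/602013 ≈ 270.60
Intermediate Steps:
P = 120802 (P = -1/2*(-241604) = 120802)
sqrt((P - 1*47580) + 1/(-325857 - 276156)) = sqrt((120802 - 1*47580) + 1/(-325857 - 276156)) = sqrt((120802 - 47580) + 1/(-602013)) = sqrt(73222 - 1/602013) = sqrt(44080595885/602013) = sqrt(26537091770516505)/602013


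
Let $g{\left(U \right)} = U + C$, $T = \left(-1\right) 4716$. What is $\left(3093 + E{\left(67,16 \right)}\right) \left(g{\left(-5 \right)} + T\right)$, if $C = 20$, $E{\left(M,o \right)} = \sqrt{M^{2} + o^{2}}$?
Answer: $-14540193 - 4701 \sqrt{4745} \approx -1.4864 \cdot 10^{7}$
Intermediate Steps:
$T = -4716$
$g{\left(U \right)} = 20 + U$ ($g{\left(U \right)} = U + 20 = 20 + U$)
$\left(3093 + E{\left(67,16 \right)}\right) \left(g{\left(-5 \right)} + T\right) = \left(3093 + \sqrt{67^{2} + 16^{2}}\right) \left(\left(20 - 5\right) - 4716\right) = \left(3093 + \sqrt{4489 + 256}\right) \left(15 - 4716\right) = \left(3093 + \sqrt{4745}\right) \left(-4701\right) = -14540193 - 4701 \sqrt{4745}$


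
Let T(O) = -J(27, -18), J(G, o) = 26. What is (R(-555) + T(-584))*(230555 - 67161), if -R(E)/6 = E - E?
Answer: -4248244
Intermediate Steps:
R(E) = 0 (R(E) = -6*(E - E) = -6*0 = 0)
T(O) = -26 (T(O) = -1*26 = -26)
(R(-555) + T(-584))*(230555 - 67161) = (0 - 26)*(230555 - 67161) = -26*163394 = -4248244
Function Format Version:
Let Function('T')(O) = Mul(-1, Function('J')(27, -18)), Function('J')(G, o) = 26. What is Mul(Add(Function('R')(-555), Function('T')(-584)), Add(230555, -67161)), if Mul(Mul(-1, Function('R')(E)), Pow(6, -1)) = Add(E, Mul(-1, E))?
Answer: -4248244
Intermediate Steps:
Function('R')(E) = 0 (Function('R')(E) = Mul(-6, Add(E, Mul(-1, E))) = Mul(-6, 0) = 0)
Function('T')(O) = -26 (Function('T')(O) = Mul(-1, 26) = -26)
Mul(Add(Function('R')(-555), Function('T')(-584)), Add(230555, -67161)) = Mul(Add(0, -26), Add(230555, -67161)) = Mul(-26, 163394) = -4248244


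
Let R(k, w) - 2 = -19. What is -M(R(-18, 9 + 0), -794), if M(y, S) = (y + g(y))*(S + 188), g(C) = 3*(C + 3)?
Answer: -35754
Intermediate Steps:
R(k, w) = -17 (R(k, w) = 2 - 19 = -17)
g(C) = 9 + 3*C (g(C) = 3*(3 + C) = 9 + 3*C)
M(y, S) = (9 + 4*y)*(188 + S) (M(y, S) = (y + (9 + 3*y))*(S + 188) = (9 + 4*y)*(188 + S))
-M(R(-18, 9 + 0), -794) = -(1692 + 9*(-794) + 752*(-17) + 4*(-794)*(-17)) = -(1692 - 7146 - 12784 + 53992) = -1*35754 = -35754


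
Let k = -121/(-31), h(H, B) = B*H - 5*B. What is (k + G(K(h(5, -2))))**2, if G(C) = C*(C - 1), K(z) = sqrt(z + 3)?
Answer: 48679/961 - 428*sqrt(3)/31 ≈ 26.741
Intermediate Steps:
h(H, B) = -5*B + B*H
K(z) = sqrt(3 + z)
G(C) = C*(-1 + C)
k = 121/31 (k = -121*(-1/31) = 121/31 ≈ 3.9032)
(k + G(K(h(5, -2))))**2 = (121/31 + sqrt(3 - 2*(-5 + 5))*(-1 + sqrt(3 - 2*(-5 + 5))))**2 = (121/31 + sqrt(3 - 2*0)*(-1 + sqrt(3 - 2*0)))**2 = (121/31 + sqrt(3 + 0)*(-1 + sqrt(3 + 0)))**2 = (121/31 + sqrt(3)*(-1 + sqrt(3)))**2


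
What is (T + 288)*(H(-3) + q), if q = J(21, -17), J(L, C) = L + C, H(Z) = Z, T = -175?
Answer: 113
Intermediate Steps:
J(L, C) = C + L
q = 4 (q = -17 + 21 = 4)
(T + 288)*(H(-3) + q) = (-175 + 288)*(-3 + 4) = 113*1 = 113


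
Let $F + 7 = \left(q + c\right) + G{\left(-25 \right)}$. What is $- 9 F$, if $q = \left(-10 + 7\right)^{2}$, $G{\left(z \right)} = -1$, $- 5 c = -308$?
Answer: $- \frac{2817}{5} \approx -563.4$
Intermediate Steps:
$c = \frac{308}{5}$ ($c = \left(- \frac{1}{5}\right) \left(-308\right) = \frac{308}{5} \approx 61.6$)
$q = 9$ ($q = \left(-3\right)^{2} = 9$)
$F = \frac{313}{5}$ ($F = -7 + \left(\left(9 + \frac{308}{5}\right) - 1\right) = -7 + \left(\frac{353}{5} - 1\right) = -7 + \frac{348}{5} = \frac{313}{5} \approx 62.6$)
$- 9 F = \left(-9\right) \frac{313}{5} = - \frac{2817}{5}$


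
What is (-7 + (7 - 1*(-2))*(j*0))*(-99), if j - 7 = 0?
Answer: 693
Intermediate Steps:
j = 7 (j = 7 + 0 = 7)
(-7 + (7 - 1*(-2))*(j*0))*(-99) = (-7 + (7 - 1*(-2))*(7*0))*(-99) = (-7 + (7 + 2)*0)*(-99) = (-7 + 9*0)*(-99) = (-7 + 0)*(-99) = -7*(-99) = 693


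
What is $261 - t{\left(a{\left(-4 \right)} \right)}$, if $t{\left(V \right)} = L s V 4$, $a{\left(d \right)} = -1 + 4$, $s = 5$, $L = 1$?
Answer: $201$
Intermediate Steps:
$a{\left(d \right)} = 3$
$t{\left(V \right)} = 20 V$ ($t{\left(V \right)} = 1 \cdot 5 V 4 = 5 \cdot 4 V = 20 V$)
$261 - t{\left(a{\left(-4 \right)} \right)} = 261 - 20 \cdot 3 = 261 - 60 = 201$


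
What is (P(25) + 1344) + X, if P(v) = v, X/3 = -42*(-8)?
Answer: 2377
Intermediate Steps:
X = 1008 (X = 3*(-42*(-8)) = 3*336 = 1008)
(P(25) + 1344) + X = (25 + 1344) + 1008 = 1369 + 1008 = 2377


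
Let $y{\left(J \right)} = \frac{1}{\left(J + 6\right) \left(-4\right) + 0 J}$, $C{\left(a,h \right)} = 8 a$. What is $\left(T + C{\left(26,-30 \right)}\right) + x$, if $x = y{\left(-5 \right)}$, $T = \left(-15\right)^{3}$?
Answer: $- \frac{12669}{4} \approx -3167.3$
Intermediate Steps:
$T = -3375$
$y{\left(J \right)} = \frac{1}{-24 - 4 J}$ ($y{\left(J \right)} = \frac{1}{\left(6 + J\right) \left(-4\right) + 0} = \frac{1}{\left(-24 - 4 J\right) + 0} = \frac{1}{-24 - 4 J}$)
$x = - \frac{1}{4}$ ($x = - \frac{1}{24 + 4 \left(-5\right)} = - \frac{1}{24 - 20} = - \frac{1}{4} \approx -0.25$)
$\left(T + C{\left(26,-30 \right)}\right) + x = \left(-3375 + 8 \cdot 26\right) - \frac{1}{4} = \left(-3375 + 208\right) - \frac{1}{4} = -3167 - \frac{1}{4} = - \frac{12669}{4}$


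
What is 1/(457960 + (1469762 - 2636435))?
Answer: -1/708713 ≈ -1.4110e-6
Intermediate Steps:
1/(457960 + (1469762 - 2636435)) = 1/(457960 - 1166673) = 1/(-708713) = -1/708713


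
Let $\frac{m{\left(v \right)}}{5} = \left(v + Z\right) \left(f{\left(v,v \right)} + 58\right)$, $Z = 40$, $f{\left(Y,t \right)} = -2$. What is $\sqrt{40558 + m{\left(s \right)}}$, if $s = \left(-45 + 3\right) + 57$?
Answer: $7 \sqrt{1142} \approx 236.55$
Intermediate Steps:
$s = 15$ ($s = -42 + 57 = 15$)
$m{\left(v \right)} = 11200 + 280 v$ ($m{\left(v \right)} = 5 \left(v + 40\right) \left(-2 + 58\right) = 5 \left(40 + v\right) 56 = 5 \left(2240 + 56 v\right) = 11200 + 280 v$)
$\sqrt{40558 + m{\left(s \right)}} = \sqrt{40558 + \left(11200 + 280 \cdot 15\right)} = \sqrt{40558 + \left(11200 + 4200\right)} = \sqrt{40558 + 15400} = \sqrt{55958} = 7 \sqrt{1142}$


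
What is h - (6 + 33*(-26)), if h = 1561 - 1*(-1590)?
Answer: 4003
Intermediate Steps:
h = 3151 (h = 1561 + 1590 = 3151)
h - (6 + 33*(-26)) = 3151 - (6 + 33*(-26)) = 3151 - (6 - 858) = 3151 - 1*(-852) = 3151 + 852 = 4003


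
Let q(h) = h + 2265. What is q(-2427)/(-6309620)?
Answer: 81/3154810 ≈ 2.5675e-5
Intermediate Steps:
q(h) = 2265 + h
q(-2427)/(-6309620) = (2265 - 2427)/(-6309620) = -162*(-1/6309620) = 81/3154810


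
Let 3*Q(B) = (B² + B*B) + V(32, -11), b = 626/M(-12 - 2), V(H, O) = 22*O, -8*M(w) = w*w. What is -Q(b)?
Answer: -851322/2401 ≈ -354.57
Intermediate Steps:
M(w) = -w²/8 (M(w) = -w*w/8 = -w²/8)
b = -1252/49 (b = 626/((-(-12 - 2)²/8)) = 626/((-⅛*(-14)²)) = 626/((-⅛*196)) = 626/(-49/2) = 626*(-2/49) = -1252/49 ≈ -25.551)
Q(B) = -242/3 + 2*B²/3 (Q(B) = ((B² + B*B) + 22*(-11))/3 = ((B² + B²) - 242)/3 = (2*B² - 242)/3 = (-242 + 2*B²)/3 = -242/3 + 2*B²/3)
-Q(b) = -(-242/3 + 2*(-1252/49)²/3) = -(-242/3 + (⅔)*(1567504/2401)) = -(-242/3 + 3135008/7203) = -1*851322/2401 = -851322/2401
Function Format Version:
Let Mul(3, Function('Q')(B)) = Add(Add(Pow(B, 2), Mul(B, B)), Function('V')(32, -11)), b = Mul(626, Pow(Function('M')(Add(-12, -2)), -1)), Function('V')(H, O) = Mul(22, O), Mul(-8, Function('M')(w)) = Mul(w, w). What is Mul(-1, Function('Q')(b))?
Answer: Rational(-851322, 2401) ≈ -354.57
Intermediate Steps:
Function('M')(w) = Mul(Rational(-1, 8), Pow(w, 2)) (Function('M')(w) = Mul(Rational(-1, 8), Mul(w, w)) = Mul(Rational(-1, 8), Pow(w, 2)))
b = Rational(-1252, 49) (b = Mul(626, Pow(Mul(Rational(-1, 8), Pow(Add(-12, -2), 2)), -1)) = Mul(626, Pow(Mul(Rational(-1, 8), Pow(-14, 2)), -1)) = Mul(626, Pow(Mul(Rational(-1, 8), 196), -1)) = Mul(626, Pow(Rational(-49, 2), -1)) = Mul(626, Rational(-2, 49)) = Rational(-1252, 49) ≈ -25.551)
Function('Q')(B) = Add(Rational(-242, 3), Mul(Rational(2, 3), Pow(B, 2))) (Function('Q')(B) = Mul(Rational(1, 3), Add(Add(Pow(B, 2), Mul(B, B)), Mul(22, -11))) = Mul(Rational(1, 3), Add(Add(Pow(B, 2), Pow(B, 2)), -242)) = Mul(Rational(1, 3), Add(Mul(2, Pow(B, 2)), -242)) = Mul(Rational(1, 3), Add(-242, Mul(2, Pow(B, 2)))) = Add(Rational(-242, 3), Mul(Rational(2, 3), Pow(B, 2))))
Mul(-1, Function('Q')(b)) = Mul(-1, Add(Rational(-242, 3), Mul(Rational(2, 3), Pow(Rational(-1252, 49), 2)))) = Mul(-1, Add(Rational(-242, 3), Mul(Rational(2, 3), Rational(1567504, 2401)))) = Mul(-1, Add(Rational(-242, 3), Rational(3135008, 7203))) = Mul(-1, Rational(851322, 2401)) = Rational(-851322, 2401)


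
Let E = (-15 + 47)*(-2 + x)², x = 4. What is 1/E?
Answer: 1/128 ≈ 0.0078125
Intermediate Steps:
E = 128 (E = (-15 + 47)*(-2 + 4)² = 32*2² = 32*4 = 128)
1/E = 1/128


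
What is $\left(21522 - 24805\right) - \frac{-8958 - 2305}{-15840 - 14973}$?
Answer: $- \frac{101170342}{30813} \approx -3283.4$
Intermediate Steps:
$\left(21522 - 24805\right) - \frac{-8958 - 2305}{-15840 - 14973} = -3283 - - \frac{11263}{-30813} = -3283 - \left(-11263\right) \left(- \frac{1}{30813}\right) = -3283 - \frac{11263}{30813} = - \frac{101170342}{30813}$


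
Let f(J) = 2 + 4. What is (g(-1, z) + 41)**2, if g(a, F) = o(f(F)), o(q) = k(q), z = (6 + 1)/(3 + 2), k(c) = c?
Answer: 2209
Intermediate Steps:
f(J) = 6
z = 7/5 ≈ 1.4000
o(q) = q
g(a, F) = 6
(g(-1, z) + 41)**2 = (6 + 41)**2 = 47**2 = 2209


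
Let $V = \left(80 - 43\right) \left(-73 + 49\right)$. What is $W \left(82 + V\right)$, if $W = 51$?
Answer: $-41106$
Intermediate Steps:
$V = -888$ ($V = 37 \left(-24\right) = -888$)
$W \left(82 + V\right) = 51 \left(82 - 888\right) = 51 \left(-806\right) = -41106$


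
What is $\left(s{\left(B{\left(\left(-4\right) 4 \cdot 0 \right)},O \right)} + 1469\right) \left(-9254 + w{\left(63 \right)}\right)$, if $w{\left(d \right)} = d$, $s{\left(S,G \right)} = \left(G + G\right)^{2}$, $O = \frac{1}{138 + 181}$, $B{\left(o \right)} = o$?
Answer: $- \frac{1373934217383}{101761} \approx -1.3502 \cdot 10^{7}$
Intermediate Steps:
$O = \frac{1}{319} \approx 0.0031348$
$s{\left(S,G \right)} = 4 G^{2}$ ($s{\left(S,G \right)} = \left(2 G\right)^{2} = 4 G^{2}$)
$\left(s{\left(B{\left(\left(-4\right) 4 \cdot 0 \right)},O \right)} + 1469\right) \left(-9254 + w{\left(63 \right)}\right) = \left(\frac{4}{101761} + 1469\right) \left(-9254 + 63\right) = \left(4 \cdot \frac{1}{101761} + 1469\right) \left(-9191\right) = \left(\frac{4}{101761} + 1469\right) \left(-9191\right) = \frac{149486913}{101761} \left(-9191\right) = - \frac{1373934217383}{101761}$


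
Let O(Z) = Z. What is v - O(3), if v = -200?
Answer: -203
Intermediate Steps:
v - O(3) = -200 - 1*3 = -200 - 3 = -203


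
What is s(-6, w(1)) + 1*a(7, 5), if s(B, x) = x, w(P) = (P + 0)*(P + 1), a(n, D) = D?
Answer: 7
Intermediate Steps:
w(P) = P*(1 + P)
s(-6, w(1)) + 1*a(7, 5) = 1*(1 + 1) + 1*5 = 1*2 + 5 = 2 + 5 = 7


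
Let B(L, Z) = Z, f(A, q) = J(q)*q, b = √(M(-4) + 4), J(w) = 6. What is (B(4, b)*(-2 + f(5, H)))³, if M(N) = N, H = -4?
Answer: 0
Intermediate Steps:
b = 0 (b = √(-4 + 4) = √0 = 0)
f(A, q) = 6*q
(B(4, b)*(-2 + f(5, H)))³ = (0*(-2 + 6*(-4)))³ = (0*(-2 - 24))³ = (0*(-26))³ = 0³ = 0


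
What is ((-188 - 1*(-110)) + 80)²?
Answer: 4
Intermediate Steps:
((-188 - 1*(-110)) + 80)² = ((-188 + 110) + 80)² = (-78 + 80)² = 2² = 4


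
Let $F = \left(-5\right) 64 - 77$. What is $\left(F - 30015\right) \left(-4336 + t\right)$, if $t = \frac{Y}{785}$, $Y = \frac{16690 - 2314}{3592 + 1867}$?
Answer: $\frac{565088761843168}{4285315} \approx 1.3187 \cdot 10^{8}$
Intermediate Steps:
$F = -397$ ($F = -320 - 77 = -397$)
$Y = \frac{14376}{5459} \approx 2.6334$
$t = \frac{14376}{4285315}$ ($t = \frac{14376}{5459 \cdot 785} = \frac{14376}{5459} \cdot \frac{1}{785} = \frac{14376}{4285315} \approx 0.0033547$)
$\left(F - 30015\right) \left(-4336 + t\right) = \left(-397 - 30015\right) \left(-4336 + \frac{14376}{4285315}\right) = \left(-30412\right) \left(- \frac{18581111464}{4285315}\right) = \frac{565088761843168}{4285315}$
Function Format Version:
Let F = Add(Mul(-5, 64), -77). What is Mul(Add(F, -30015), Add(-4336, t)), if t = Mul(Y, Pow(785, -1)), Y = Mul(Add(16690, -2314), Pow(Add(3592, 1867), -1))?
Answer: Rational(565088761843168, 4285315) ≈ 1.3187e+8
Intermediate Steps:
F = -397 (F = Add(-320, -77) = -397)
Y = Rational(14376, 5459) (Y = Mul(14376, Pow(5459, -1)) = Mul(14376, Rational(1, 5459)) = Rational(14376, 5459) ≈ 2.6334)
t = Rational(14376, 4285315) (t = Mul(Rational(14376, 5459), Pow(785, -1)) = Mul(Rational(14376, 5459), Rational(1, 785)) = Rational(14376, 4285315) ≈ 0.0033547)
Mul(Add(F, -30015), Add(-4336, t)) = Mul(Add(-397, -30015), Add(-4336, Rational(14376, 4285315))) = Mul(-30412, Rational(-18581111464, 4285315)) = Rational(565088761843168, 4285315)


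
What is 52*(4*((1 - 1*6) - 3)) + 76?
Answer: -1588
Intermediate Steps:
52*(4*((1 - 1*6) - 3)) + 76 = 52*(4*((1 - 6) - 3)) + 76 = 52*(4*(-5 - 3)) + 76 = 52*(4*(-8)) + 76 = 52*(-32) + 76 = -1664 + 76 = -1588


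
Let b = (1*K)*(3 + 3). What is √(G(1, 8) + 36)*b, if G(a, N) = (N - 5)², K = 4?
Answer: 72*√5 ≈ 161.00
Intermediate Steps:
G(a, N) = (-5 + N)²
b = 24 (b = (1*4)*(3 + 3) = 4*6 = 24)
√(G(1, 8) + 36)*b = √((-5 + 8)² + 36)*24 = √(3² + 36)*24 = √(9 + 36)*24 = √45*24 = (3*√5)*24 = 72*√5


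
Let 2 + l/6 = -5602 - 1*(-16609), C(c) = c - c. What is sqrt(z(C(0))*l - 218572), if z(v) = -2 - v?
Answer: 2*I*sqrt(87658) ≈ 592.14*I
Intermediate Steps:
C(c) = 0
l = 66030 (l = -12 + 6*(-5602 - 1*(-16609)) = -12 + 6*(-5602 + 16609) = -12 + 6*11007 = -12 + 66042 = 66030)
sqrt(z(C(0))*l - 218572) = sqrt((-2 - 1*0)*66030 - 218572) = sqrt((-2 + 0)*66030 - 218572) = sqrt(-2*66030 - 218572) = sqrt(-132060 - 218572) = sqrt(-350632) = 2*I*sqrt(87658)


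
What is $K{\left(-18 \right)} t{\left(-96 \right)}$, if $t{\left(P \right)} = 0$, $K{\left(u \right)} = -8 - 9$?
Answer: $0$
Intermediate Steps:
$K{\left(u \right)} = -17$ ($K{\left(u \right)} = -8 - 9 = -17$)
$K{\left(-18 \right)} t{\left(-96 \right)} = \left(-17\right) 0 = 0$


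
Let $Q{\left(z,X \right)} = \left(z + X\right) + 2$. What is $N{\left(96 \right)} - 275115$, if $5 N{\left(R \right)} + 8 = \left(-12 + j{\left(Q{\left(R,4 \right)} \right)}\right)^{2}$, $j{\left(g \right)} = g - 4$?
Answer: $- \frac{1368187}{5} \approx -2.7364 \cdot 10^{5}$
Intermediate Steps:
$Q{\left(z,X \right)} = 2 + X + z$ ($Q{\left(z,X \right)} = \left(X + z\right) + 2 = 2 + X + z$)
$j{\left(g \right)} = -4 + g$ ($j{\left(g \right)} = g - 4 = -4 + g$)
$N{\left(R \right)} = - \frac{8}{5} + \frac{\left(-10 + R\right)^{2}}{5}$ ($N{\left(R \right)} = - \frac{8}{5} + \frac{\left(-12 + \left(-4 + \left(2 + 4 + R\right)\right)\right)^{2}}{5} = - \frac{8}{5} + \frac{\left(-12 + \left(-4 + \left(6 + R\right)\right)\right)^{2}}{5} = - \frac{8}{5} + \frac{\left(-12 + \left(2 + R\right)\right)^{2}}{5} = - \frac{8}{5} + \frac{\left(-10 + R\right)^{2}}{5}$)
$N{\left(96 \right)} - 275115 = \left(- \frac{8}{5} + \frac{\left(-10 + 96\right)^{2}}{5}\right) - 275115 = \left(- \frac{8}{5} + \frac{86^{2}}{5}\right) - 275115 = \left(- \frac{8}{5} + \frac{1}{5} \cdot 7396\right) - 275115 = \left(- \frac{8}{5} + \frac{7396}{5}\right) - 275115 = \frac{7388}{5} - 275115 = - \frac{1368187}{5}$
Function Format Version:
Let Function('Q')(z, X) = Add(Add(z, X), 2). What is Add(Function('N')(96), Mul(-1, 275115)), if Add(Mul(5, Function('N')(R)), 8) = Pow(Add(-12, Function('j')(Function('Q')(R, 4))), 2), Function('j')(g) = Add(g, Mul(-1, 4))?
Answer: Rational(-1368187, 5) ≈ -2.7364e+5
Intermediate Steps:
Function('Q')(z, X) = Add(2, X, z) (Function('Q')(z, X) = Add(Add(X, z), 2) = Add(2, X, z))
Function('j')(g) = Add(-4, g) (Function('j')(g) = Add(g, -4) = Add(-4, g))
Function('N')(R) = Add(Rational(-8, 5), Mul(Rational(1, 5), Pow(Add(-10, R), 2))) (Function('N')(R) = Add(Rational(-8, 5), Mul(Rational(1, 5), Pow(Add(-12, Add(-4, Add(2, 4, R))), 2))) = Add(Rational(-8, 5), Mul(Rational(1, 5), Pow(Add(-12, Add(-4, Add(6, R))), 2))) = Add(Rational(-8, 5), Mul(Rational(1, 5), Pow(Add(-12, Add(2, R)), 2))) = Add(Rational(-8, 5), Mul(Rational(1, 5), Pow(Add(-10, R), 2))))
Add(Function('N')(96), Mul(-1, 275115)) = Add(Add(Rational(-8, 5), Mul(Rational(1, 5), Pow(Add(-10, 96), 2))), Mul(-1, 275115)) = Add(Add(Rational(-8, 5), Mul(Rational(1, 5), Pow(86, 2))), -275115) = Add(Add(Rational(-8, 5), Mul(Rational(1, 5), 7396)), -275115) = Add(Add(Rational(-8, 5), Rational(7396, 5)), -275115) = Add(Rational(7388, 5), -275115) = Rational(-1368187, 5)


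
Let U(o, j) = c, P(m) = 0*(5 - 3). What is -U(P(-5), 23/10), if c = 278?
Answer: -278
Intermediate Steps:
P(m) = 0 (P(m) = 0*2 = 0)
U(o, j) = 278
-U(P(-5), 23/10) = -1*278 = -278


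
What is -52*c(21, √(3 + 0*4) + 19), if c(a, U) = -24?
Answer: 1248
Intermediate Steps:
-52*c(21, √(3 + 0*4) + 19) = -52*(-24) = 1248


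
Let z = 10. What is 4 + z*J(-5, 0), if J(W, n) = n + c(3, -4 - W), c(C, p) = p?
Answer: 14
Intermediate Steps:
J(W, n) = -4 + n - W (J(W, n) = n + (-4 - W) = -4 + n - W)
4 + z*J(-5, 0) = 4 + 10*(-4 + 0 - 1*(-5)) = 4 + 10*(-4 + 0 + 5) = 4 + 10*1 = 4 + 10 = 14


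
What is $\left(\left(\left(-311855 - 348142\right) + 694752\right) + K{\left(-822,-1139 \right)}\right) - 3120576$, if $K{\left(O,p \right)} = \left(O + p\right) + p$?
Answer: $-3088921$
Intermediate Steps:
$K{\left(O,p \right)} = O + 2 p$
$\left(\left(\left(-311855 - 348142\right) + 694752\right) + K{\left(-822,-1139 \right)}\right) - 3120576 = \left(\left(\left(-311855 - 348142\right) + 694752\right) + \left(-822 + 2 \left(-1139\right)\right)\right) - 3120576 = \left(\left(-659997 + 694752\right) - 3100\right) - 3120576 = \left(34755 - 3100\right) - 3120576 = 31655 - 3120576 = -3088921$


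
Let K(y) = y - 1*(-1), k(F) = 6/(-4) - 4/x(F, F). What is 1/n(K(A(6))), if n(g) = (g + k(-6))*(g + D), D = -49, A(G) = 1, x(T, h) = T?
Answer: -6/329 ≈ -0.018237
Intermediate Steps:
k(F) = -3/2 - 4/F (k(F) = 6/(-4) - 4/F = 6*(-1/4) - 4/F = -3/2 - 4/F)
K(y) = 1 + y (K(y) = y + 1 = 1 + y)
n(g) = (-49 + g)*(-5/6 + g) (n(g) = (g + (-3/2 - 4/(-6)))*(g - 49) = (g + (-3/2 - 4*(-1/6)))*(-49 + g) = (g + (-3/2 + 2/3))*(-49 + g) = (g - 5/6)*(-49 + g) = (-5/6 + g)*(-49 + g) = (-49 + g)*(-5/6 + g))
1/n(K(A(6))) = 1/(245/6 + (1 + 1)**2 - 299*(1 + 1)/6) = 1/(245/6 + 2**2 - 299/6*2) = 1/(245/6 + 4 - 299/3) = 1/(-329/6) = -6/329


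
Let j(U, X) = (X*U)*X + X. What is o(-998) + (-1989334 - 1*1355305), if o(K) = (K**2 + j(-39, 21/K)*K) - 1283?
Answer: -2345180007/998 ≈ -2.3499e+6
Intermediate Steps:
j(U, X) = X + U*X**2 (j(U, X) = (U*X)*X + X = U*X**2 + X = X + U*X**2)
o(K) = -1262 + K**2 - 17199/K (o(K) = (K**2 + ((21/K)*(1 - 819/K))*K) - 1283 = (K**2 + (21*(1 - 819/K)/K)*K) - 1283 = (K**2 + (21 - 17199/K)) - 1283 = (21 + K**2 - 17199/K) - 1283 = -1262 + K**2 - 17199/K)
o(-998) + (-1989334 - 1*1355305) = (-1262 + (-998)**2 - 17199/(-998)) + (-1989334 - 1*1355305) = (-1262 + 996004 - 17199*(-1/998)) + (-1989334 - 1355305) = (-1262 + 996004 + 17199/998) - 3344639 = 992769715/998 - 3344639 = -2345180007/998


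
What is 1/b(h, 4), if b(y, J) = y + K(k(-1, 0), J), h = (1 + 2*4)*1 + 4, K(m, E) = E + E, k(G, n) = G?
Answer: 1/21 ≈ 0.047619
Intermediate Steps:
K(m, E) = 2*E
h = 13 (h = (1 + 8)*1 + 4 = 9*1 + 4 = 9 + 4 = 13)
b(y, J) = y + 2*J
1/b(h, 4) = 1/(13 + 2*4) = 1/(13 + 8) = 1/21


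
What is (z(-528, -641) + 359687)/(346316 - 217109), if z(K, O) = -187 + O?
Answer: 358859/129207 ≈ 2.7774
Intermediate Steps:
(z(-528, -641) + 359687)/(346316 - 217109) = ((-187 - 641) + 359687)/(346316 - 217109) = (-828 + 359687)/129207 = 358859*(1/129207) = 358859/129207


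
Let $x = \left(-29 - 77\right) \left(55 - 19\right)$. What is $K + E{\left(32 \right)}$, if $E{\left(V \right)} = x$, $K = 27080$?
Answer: $23264$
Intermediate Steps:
$x = -3816$ ($x = \left(-106\right) 36 = -3816$)
$E{\left(V \right)} = -3816$
$K + E{\left(32 \right)} = 27080 - 3816 = 23264$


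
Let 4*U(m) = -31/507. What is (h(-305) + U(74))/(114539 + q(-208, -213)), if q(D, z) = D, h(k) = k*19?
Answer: -11752291/231863268 ≈ -0.050686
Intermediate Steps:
U(m) = -31/2028 (U(m) = (-31/507)/4 = (-31*1/507)/4 = (¼)*(-31/507) = -31/2028)
h(k) = 19*k
(h(-305) + U(74))/(114539 + q(-208, -213)) = (19*(-305) - 31/2028)/(114539 - 208) = (-5795 - 31/2028)/114331 = -11752291/2028*1/114331 = -11752291/231863268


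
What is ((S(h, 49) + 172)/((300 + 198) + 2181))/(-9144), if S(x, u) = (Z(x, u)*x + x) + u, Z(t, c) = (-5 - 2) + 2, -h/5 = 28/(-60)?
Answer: -5/578664 ≈ -8.6406e-6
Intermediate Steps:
h = 7/3 (h = -140/(-60) = -140*(-1)/60 = -5*(-7/15) = 7/3 ≈ 2.3333)
Z(t, c) = -5 (Z(t, c) = -7 + 2 = -5)
S(x, u) = u - 4*x (S(x, u) = (-5*x + x) + u = -4*x + u = u - 4*x)
((S(h, 49) + 172)/((300 + 198) + 2181))/(-9144) = (((49 - 4*7/3) + 172)/((300 + 198) + 2181))/(-9144) = (((49 - 28/3) + 172)/(498 + 2181))*(-1/9144) = ((119/3 + 172)/2679)*(-1/9144) = ((635/3)*(1/2679))*(-1/9144) = (635/8037)*(-1/9144) = -5/578664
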